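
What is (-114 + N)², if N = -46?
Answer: 25600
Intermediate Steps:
(-114 + N)² = (-114 - 46)² = (-160)² = 25600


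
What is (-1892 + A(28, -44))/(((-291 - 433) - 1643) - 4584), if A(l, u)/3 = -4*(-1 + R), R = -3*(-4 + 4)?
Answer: 1880/6951 ≈ 0.27046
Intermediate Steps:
R = 0 (R = -3*0 = 0)
A(l, u) = 12 (A(l, u) = 3*(-4*(-1 + 0)) = 3*(-4*(-1)) = 3*4 = 12)
(-1892 + A(28, -44))/(((-291 - 433) - 1643) - 4584) = (-1892 + 12)/(((-291 - 433) - 1643) - 4584) = -1880/((-724 - 1643) - 4584) = -1880/(-2367 - 4584) = -1880/(-6951) = -1880*(-1/6951) = 1880/6951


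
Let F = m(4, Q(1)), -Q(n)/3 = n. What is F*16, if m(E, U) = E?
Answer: 64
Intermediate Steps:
Q(n) = -3*n
F = 4
F*16 = 4*16 = 64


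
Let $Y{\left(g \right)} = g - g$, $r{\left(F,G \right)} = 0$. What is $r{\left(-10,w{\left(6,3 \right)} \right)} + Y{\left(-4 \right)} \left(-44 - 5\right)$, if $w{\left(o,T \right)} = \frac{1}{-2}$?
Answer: $0$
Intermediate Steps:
$w{\left(o,T \right)} = - \frac{1}{2}$
$Y{\left(g \right)} = 0$
$r{\left(-10,w{\left(6,3 \right)} \right)} + Y{\left(-4 \right)} \left(-44 - 5\right) = 0 + 0 \left(-44 - 5\right) = 0 + 0 \left(-49\right) = 0 + 0 = 0$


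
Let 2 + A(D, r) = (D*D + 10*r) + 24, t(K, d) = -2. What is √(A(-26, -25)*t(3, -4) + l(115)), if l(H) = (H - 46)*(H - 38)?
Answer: √4417 ≈ 66.460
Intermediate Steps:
A(D, r) = 22 + D² + 10*r (A(D, r) = -2 + ((D*D + 10*r) + 24) = -2 + ((D² + 10*r) + 24) = -2 + (24 + D² + 10*r) = 22 + D² + 10*r)
l(H) = (-46 + H)*(-38 + H)
√(A(-26, -25)*t(3, -4) + l(115)) = √((22 + (-26)² + 10*(-25))*(-2) + (1748 + 115² - 84*115)) = √((22 + 676 - 250)*(-2) + (1748 + 13225 - 9660)) = √(448*(-2) + 5313) = √(-896 + 5313) = √4417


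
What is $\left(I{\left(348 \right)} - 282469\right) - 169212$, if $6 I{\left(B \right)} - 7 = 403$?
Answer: $- \frac{1354838}{3} \approx -4.5161 \cdot 10^{5}$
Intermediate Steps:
$I{\left(B \right)} = \frac{205}{3}$ ($I{\left(B \right)} = \frac{7}{6} + \frac{1}{6} \cdot 403 = \frac{7}{6} + \frac{403}{6} = \frac{205}{3}$)
$\left(I{\left(348 \right)} - 282469\right) - 169212 = \left(\frac{205}{3} - 282469\right) - 169212 = - \frac{847202}{3} - 169212 = - \frac{1354838}{3}$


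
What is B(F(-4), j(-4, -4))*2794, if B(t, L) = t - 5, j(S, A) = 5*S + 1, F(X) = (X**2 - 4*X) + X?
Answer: 64262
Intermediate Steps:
F(X) = X**2 - 3*X
j(S, A) = 1 + 5*S
B(t, L) = -5 + t
B(F(-4), j(-4, -4))*2794 = (-5 - 4*(-3 - 4))*2794 = (-5 - 4*(-7))*2794 = (-5 + 28)*2794 = 23*2794 = 64262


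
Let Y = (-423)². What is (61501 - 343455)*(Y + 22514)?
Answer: -56797659622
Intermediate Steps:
Y = 178929
(61501 - 343455)*(Y + 22514) = (61501 - 343455)*(178929 + 22514) = -281954*201443 = -56797659622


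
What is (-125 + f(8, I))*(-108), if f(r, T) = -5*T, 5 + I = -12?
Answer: 4320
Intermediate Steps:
I = -17 (I = -5 - 12 = -17)
(-125 + f(8, I))*(-108) = (-125 - 5*(-17))*(-108) = (-125 + 85)*(-108) = -40*(-108) = 4320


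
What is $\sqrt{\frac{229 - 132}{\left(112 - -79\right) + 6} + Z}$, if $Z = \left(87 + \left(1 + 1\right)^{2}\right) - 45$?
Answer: $\frac{\sqrt{1804323}}{197} \approx 6.8185$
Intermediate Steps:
$Z = 46$ ($Z = \left(87 + 2^{2}\right) - 45 = \left(87 + 4\right) - 45 = 91 - 45 = 46$)
$\sqrt{\frac{229 - 132}{\left(112 - -79\right) + 6} + Z} = \sqrt{\frac{229 - 132}{\left(112 - -79\right) + 6} + 46} = \sqrt{\frac{97}{\left(112 + 79\right) + 6} + 46} = \sqrt{\frac{97}{191 + 6} + 46} = \sqrt{\frac{97}{197} + 46} = \sqrt{\frac{9159}{197}} = \frac{\sqrt{1804323}}{197}$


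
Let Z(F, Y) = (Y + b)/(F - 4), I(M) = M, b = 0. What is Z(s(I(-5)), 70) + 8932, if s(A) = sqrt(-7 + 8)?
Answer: 26726/3 ≈ 8908.7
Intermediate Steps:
s(A) = 1 (s(A) = sqrt(1) = 1)
Z(F, Y) = Y/(-4 + F) (Z(F, Y) = (Y + 0)/(F - 4) = Y/(-4 + F))
Z(s(I(-5)), 70) + 8932 = 70/(-4 + 1) + 8932 = 70/(-3) + 8932 = 70*(-1/3) + 8932 = -70/3 + 8932 = 26726/3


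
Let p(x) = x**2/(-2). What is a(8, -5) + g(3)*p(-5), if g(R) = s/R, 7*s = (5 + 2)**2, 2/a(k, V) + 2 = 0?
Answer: -181/6 ≈ -30.167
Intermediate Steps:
a(k, V) = -1 (a(k, V) = 2/(-2 + 0) = 2/(-2) = 2*(-1/2) = -1)
p(x) = -x**2/2 (p(x) = x**2*(-1/2) = -x**2/2)
s = 7 (s = (5 + 2)**2/7 = (1/7)*7**2 = (1/7)*49 = 7)
g(R) = 7/R
a(8, -5) + g(3)*p(-5) = -1 + (7/3)*(-1/2*(-5)**2) = -1 + (7*(1/3))*(-1/2*25) = -1 + (7/3)*(-25/2) = -1 - 175/6 = -181/6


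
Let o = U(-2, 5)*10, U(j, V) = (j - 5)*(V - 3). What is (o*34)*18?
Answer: -85680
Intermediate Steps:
U(j, V) = (-5 + j)*(-3 + V)
o = -140 (o = (15 - 5*5 - 3*(-2) + 5*(-2))*10 = (15 - 25 + 6 - 10)*10 = -14*10 = -140)
(o*34)*18 = -140*34*18 = -4760*18 = -85680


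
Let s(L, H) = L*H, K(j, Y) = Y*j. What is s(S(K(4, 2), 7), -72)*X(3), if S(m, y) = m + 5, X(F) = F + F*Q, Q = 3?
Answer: -11232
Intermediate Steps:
X(F) = 4*F (X(F) = F + F*3 = F + 3*F = 4*F)
S(m, y) = 5 + m
s(L, H) = H*L
s(S(K(4, 2), 7), -72)*X(3) = (-72*(5 + 2*4))*(4*3) = -72*(5 + 8)*12 = -72*13*12 = -936*12 = -11232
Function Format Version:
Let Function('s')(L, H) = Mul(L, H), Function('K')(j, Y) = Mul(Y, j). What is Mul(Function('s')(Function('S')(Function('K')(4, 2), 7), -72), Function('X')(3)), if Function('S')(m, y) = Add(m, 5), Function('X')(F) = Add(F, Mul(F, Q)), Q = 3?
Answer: -11232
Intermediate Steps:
Function('X')(F) = Mul(4, F) (Function('X')(F) = Add(F, Mul(F, 3)) = Add(F, Mul(3, F)) = Mul(4, F))
Function('S')(m, y) = Add(5, m)
Function('s')(L, H) = Mul(H, L)
Mul(Function('s')(Function('S')(Function('K')(4, 2), 7), -72), Function('X')(3)) = Mul(Mul(-72, Add(5, Mul(2, 4))), Mul(4, 3)) = Mul(Mul(-72, Add(5, 8)), 12) = Mul(Mul(-72, 13), 12) = Mul(-936, 12) = -11232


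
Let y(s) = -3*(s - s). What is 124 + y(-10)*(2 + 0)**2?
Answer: 124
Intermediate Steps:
y(s) = 0 (y(s) = -3*0 = 0)
124 + y(-10)*(2 + 0)**2 = 124 + 0*(2 + 0)**2 = 124 + 0*2**2 = 124 + 0*4 = 124 + 0 = 124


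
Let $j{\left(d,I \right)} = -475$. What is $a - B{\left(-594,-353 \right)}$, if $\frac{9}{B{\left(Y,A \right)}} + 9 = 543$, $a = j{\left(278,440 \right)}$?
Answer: $- \frac{84553}{178} \approx -475.02$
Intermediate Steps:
$a = -475$
$B{\left(Y,A \right)} = \frac{3}{178}$ ($B{\left(Y,A \right)} = \frac{9}{-9 + 543} = \frac{9}{534} = 9 \cdot \frac{1}{534} = \frac{3}{178}$)
$a - B{\left(-594,-353 \right)} = -475 - \frac{3}{178} = - \frac{84553}{178}$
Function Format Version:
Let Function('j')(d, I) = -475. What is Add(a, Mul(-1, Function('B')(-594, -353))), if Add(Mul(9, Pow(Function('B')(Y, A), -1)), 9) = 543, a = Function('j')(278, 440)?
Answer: Rational(-84553, 178) ≈ -475.02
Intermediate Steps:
a = -475
Function('B')(Y, A) = Rational(3, 178) (Function('B')(Y, A) = Mul(9, Pow(Add(-9, 543), -1)) = Mul(9, Pow(534, -1)) = Mul(9, Rational(1, 534)) = Rational(3, 178))
Add(a, Mul(-1, Function('B')(-594, -353))) = Add(-475, Mul(-1, Rational(3, 178))) = Add(-475, Rational(-3, 178)) = Rational(-84553, 178)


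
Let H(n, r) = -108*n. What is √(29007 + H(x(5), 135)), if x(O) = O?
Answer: 3*√3163 ≈ 168.72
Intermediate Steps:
√(29007 + H(x(5), 135)) = √(29007 - 108*5) = √(29007 - 540) = √28467 = 3*√3163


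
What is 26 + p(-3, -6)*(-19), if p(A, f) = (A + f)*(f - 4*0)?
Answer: -1000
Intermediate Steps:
p(A, f) = f*(A + f) (p(A, f) = (A + f)*(f + 0) = (A + f)*f = f*(A + f))
26 + p(-3, -6)*(-19) = 26 - 6*(-3 - 6)*(-19) = 26 - 6*(-9)*(-19) = 26 + 54*(-19) = 26 - 1026 = -1000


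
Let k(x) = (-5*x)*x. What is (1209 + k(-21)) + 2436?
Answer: 1440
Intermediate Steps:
k(x) = -5*x²
(1209 + k(-21)) + 2436 = (1209 - 5*(-21)²) + 2436 = (1209 - 5*441) + 2436 = (1209 - 2205) + 2436 = -996 + 2436 = 1440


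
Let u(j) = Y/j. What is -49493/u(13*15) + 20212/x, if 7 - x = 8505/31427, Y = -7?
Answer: 73053823286/52871 ≈ 1.3817e+6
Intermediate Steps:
x = 211484/31427 (x = 7 - 8505/31427 = 211484/31427 ≈ 6.7294)
u(j) = -7/j
-49493/u(13*15) + 20212/x = -49493/((-7/(13*15))) + 20212/(211484/31427) = -49493/((-7/195)) + 20212*(31427/211484) = -49493/((-7*1/195)) + 158800631/52871 = -49493/(-7/195) + 158800631/52871 = -49493*(-195/7) + 158800631/52871 = 9651135/7 + 158800631/52871 = 73053823286/52871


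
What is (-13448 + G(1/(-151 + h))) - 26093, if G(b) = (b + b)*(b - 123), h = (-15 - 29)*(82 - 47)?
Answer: -113066322233/2859481 ≈ -39541.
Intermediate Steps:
h = -1540 (h = -44*35 = -1540)
G(b) = 2*b*(-123 + b) (G(b) = (2*b)*(-123 + b) = 2*b*(-123 + b))
(-13448 + G(1/(-151 + h))) - 26093 = (-13448 + 2*(-123 + 1/(-151 - 1540))/(-151 - 1540)) - 26093 = (-13448 + 2*(-123 + 1/(-1691))/(-1691)) - 26093 = (-13448 + 2*(-1/1691)*(-123 - 1/1691)) - 26093 = (-13448 + 2*(-1/1691)*(-207994/1691)) - 26093 = (-13448 + 415988/2859481) - 26093 = -38453884500/2859481 - 26093 = -113066322233/2859481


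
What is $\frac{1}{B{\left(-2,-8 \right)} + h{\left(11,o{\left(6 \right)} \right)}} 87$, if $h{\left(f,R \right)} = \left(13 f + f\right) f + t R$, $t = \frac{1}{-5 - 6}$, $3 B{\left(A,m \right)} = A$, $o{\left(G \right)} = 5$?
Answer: $\frac{2871}{55865} \approx 0.051392$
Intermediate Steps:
$B{\left(A,m \right)} = \frac{A}{3}$
$t = - \frac{1}{11}$ ($t = \frac{1}{-11} = - \frac{1}{11} \approx -0.090909$)
$h{\left(f,R \right)} = 14 f^{2} - \frac{R}{11}$ ($h{\left(f,R \right)} = \left(13 f + f\right) f - \frac{R}{11} = 14 f f - \frac{R}{11} = 14 f^{2} - \frac{R}{11}$)
$\frac{1}{B{\left(-2,-8 \right)} + h{\left(11,o{\left(6 \right)} \right)}} 87 = \frac{1}{\frac{1}{3} \left(-2\right) + \left(14 \cdot 11^{2} - \frac{5}{11}\right)} 87 = \frac{1}{- \frac{2}{3} + \left(14 \cdot 121 - \frac{5}{11}\right)} 87 = \frac{1}{- \frac{2}{3} + \left(1694 - \frac{5}{11}\right)} 87 = \frac{1}{- \frac{2}{3} + \frac{18629}{11}} \cdot 87 = \frac{1}{\frac{55865}{33}} \cdot 87 = \frac{33}{55865} \cdot 87 = \frac{2871}{55865}$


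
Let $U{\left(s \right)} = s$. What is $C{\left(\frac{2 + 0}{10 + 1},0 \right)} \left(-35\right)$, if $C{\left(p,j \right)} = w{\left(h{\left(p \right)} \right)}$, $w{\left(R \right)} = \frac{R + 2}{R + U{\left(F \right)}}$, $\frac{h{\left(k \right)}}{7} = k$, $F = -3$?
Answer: $\frac{1260}{19} \approx 66.316$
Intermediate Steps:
$h{\left(k \right)} = 7 k$
$w{\left(R \right)} = \frac{2 + R}{-3 + R}$ ($w{\left(R \right)} = \frac{R + 2}{R - 3} = \frac{2 + R}{-3 + R}$)
$C{\left(p,j \right)} = \frac{2 + 7 p}{-3 + 7 p}$
$C{\left(\frac{2 + 0}{10 + 1},0 \right)} \left(-35\right) = \frac{2 + 7 \frac{2 + 0}{10 + 1}}{-3 + 7 \frac{2 + 0}{10 + 1}} \left(-35\right) = \frac{2 + 7 \cdot \frac{2}{11}}{-3 + 7 \cdot \frac{2}{11}} \left(-35\right) = \frac{2 + \frac{14}{11}}{-3 + \frac{14}{11}} \left(-35\right) = \frac{1}{- \frac{19}{11}} \cdot \frac{36}{11} \left(-35\right) = \left(- \frac{11}{19}\right) \frac{36}{11} \left(-35\right) = \left(- \frac{36}{19}\right) \left(-35\right) = \frac{1260}{19}$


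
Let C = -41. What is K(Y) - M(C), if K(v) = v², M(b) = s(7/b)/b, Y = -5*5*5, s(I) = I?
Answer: 26265618/1681 ≈ 15625.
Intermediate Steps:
Y = -125 (Y = -25*5 = -125)
M(b) = 7/b² (M(b) = (7/b)/b = 7/b²)
K(Y) - M(C) = (-125)² - 7/(-41)² = 15625 - 7/1681 = 26265618/1681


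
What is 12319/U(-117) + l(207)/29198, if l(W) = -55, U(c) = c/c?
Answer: 359690107/29198 ≈ 12319.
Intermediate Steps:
U(c) = 1
12319/U(-117) + l(207)/29198 = 12319/1 - 55/29198 = 12319*1 - 55*1/29198 = 12319 - 55/29198 = 359690107/29198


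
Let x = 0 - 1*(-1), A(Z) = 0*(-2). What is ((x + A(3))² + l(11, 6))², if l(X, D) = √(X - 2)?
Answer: 16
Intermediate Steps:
A(Z) = 0
l(X, D) = √(-2 + X)
x = 1 (x = 0 + 1 = 1)
((x + A(3))² + l(11, 6))² = ((1 + 0)² + √(-2 + 11))² = (1² + √9)² = (1 + 3)² = 4² = 16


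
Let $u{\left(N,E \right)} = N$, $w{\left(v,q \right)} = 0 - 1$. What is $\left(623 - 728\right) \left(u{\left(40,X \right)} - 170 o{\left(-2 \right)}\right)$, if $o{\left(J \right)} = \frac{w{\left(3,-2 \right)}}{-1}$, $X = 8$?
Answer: $13650$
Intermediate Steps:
$w{\left(v,q \right)} = -1$ ($w{\left(v,q \right)} = 0 - 1 = -1$)
$o{\left(J \right)} = 1$ ($o{\left(J \right)} = - \frac{1}{-1} = \left(-1\right) \left(-1\right) = 1$)
$\left(623 - 728\right) \left(u{\left(40,X \right)} - 170 o{\left(-2 \right)}\right) = \left(623 - 728\right) \left(40 - 170\right) = - 105 \left(40 - 170\right) = \left(-105\right) \left(-130\right) = 13650$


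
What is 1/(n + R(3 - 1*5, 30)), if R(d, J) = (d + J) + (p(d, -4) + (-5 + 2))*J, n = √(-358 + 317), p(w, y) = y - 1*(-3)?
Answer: -92/8505 - I*√41/8505 ≈ -0.010817 - 0.00075287*I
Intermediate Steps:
p(w, y) = 3 + y (p(w, y) = y + 3 = 3 + y)
n = I*√41 (n = √(-41) = I*√41 ≈ 6.4031*I)
R(d, J) = d - 3*J (R(d, J) = (d + J) + ((3 - 4) + (-5 + 2))*J = (J + d) + (-1 - 3)*J = (J + d) - 4*J = d - 3*J)
1/(n + R(3 - 1*5, 30)) = 1/(I*√41 + ((3 - 1*5) - 3*30)) = 1/(I*√41 + ((3 - 5) - 90)) = 1/(I*√41 + (-2 - 90)) = 1/(I*√41 - 92) = 1/(-92 + I*√41)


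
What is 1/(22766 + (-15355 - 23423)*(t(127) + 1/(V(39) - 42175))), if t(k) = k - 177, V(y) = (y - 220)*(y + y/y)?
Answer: 49415/96935764168 ≈ 5.0977e-7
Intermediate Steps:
V(y) = (1 + y)*(-220 + y) (V(y) = (-220 + y)*(y + 1) = (-220 + y)*(1 + y) = (1 + y)*(-220 + y))
t(k) = -177 + k
1/(22766 + (-15355 - 23423)*(t(127) + 1/(V(39) - 42175))) = 1/(22766 + (-15355 - 23423)*((-177 + 127) + 1/((-220 + 39**2 - 219*39) - 42175))) = 1/(22766 - 38778*(-50 + 1/((-220 + 1521 - 8541) - 42175))) = 1/(22766 - 38778*(-50 + 1/(-7240 - 42175))) = 1/(22766 - 38778*(-50 + 1/(-49415))) = 1/(22766 - 38778*(-50 - 1/49415)) = 1/(22766 - 38778*(-2470751/49415)) = 1/(22766 + 95810782278/49415) = 1/(96935764168/49415) = 49415/96935764168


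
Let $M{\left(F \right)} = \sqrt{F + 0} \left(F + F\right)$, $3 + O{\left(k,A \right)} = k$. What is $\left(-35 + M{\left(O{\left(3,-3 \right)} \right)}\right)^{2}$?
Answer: $1225$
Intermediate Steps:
$O{\left(k,A \right)} = -3 + k$
$M{\left(F \right)} = 2 F^{\frac{3}{2}}$ ($M{\left(F \right)} = \sqrt{F} 2 F = 2 F^{\frac{3}{2}}$)
$\left(-35 + M{\left(O{\left(3,-3 \right)} \right)}\right)^{2} = \left(-35 + 2 \left(-3 + 3\right)^{\frac{3}{2}}\right)^{2} = \left(-35 + 2 \cdot 0^{\frac{3}{2}}\right)^{2} = \left(-35 + 2 \cdot 0\right)^{2} = \left(-35 + 0\right)^{2} = \left(-35\right)^{2} = 1225$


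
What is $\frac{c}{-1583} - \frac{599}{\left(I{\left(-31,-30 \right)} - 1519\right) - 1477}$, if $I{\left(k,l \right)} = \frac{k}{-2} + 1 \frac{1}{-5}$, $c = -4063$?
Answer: $\frac{130588011}{47184481} \approx 2.7676$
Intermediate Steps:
$I{\left(k,l \right)} = - \frac{1}{5} - \frac{k}{2}$ ($I{\left(k,l \right)} = k \left(- \frac{1}{2}\right) + 1 \left(- \frac{1}{5}\right) = - \frac{k}{2} - \frac{1}{5} = - \frac{1}{5} - \frac{k}{2}$)
$\frac{c}{-1583} - \frac{599}{\left(I{\left(-31,-30 \right)} - 1519\right) - 1477} = - \frac{4063}{-1583} - \frac{599}{\left(\left(- \frac{1}{5} - - \frac{31}{2}\right) - 1519\right) - 1477} = \left(-4063\right) \left(- \frac{1}{1583}\right) - \frac{599}{\left(\left(- \frac{1}{5} + \frac{31}{2}\right) - 1519\right) - 1477} = \frac{4063}{1583} - \frac{599}{\left(\frac{153}{10} - 1519\right) - 1477} = \frac{4063}{1583} - \frac{599}{- \frac{15037}{10} - 1477} = \frac{4063}{1583} - \frac{599}{- \frac{29807}{10}} = \frac{4063}{1583} - - \frac{5990}{29807} = \frac{4063}{1583} + \frac{5990}{29807} = \frac{130588011}{47184481}$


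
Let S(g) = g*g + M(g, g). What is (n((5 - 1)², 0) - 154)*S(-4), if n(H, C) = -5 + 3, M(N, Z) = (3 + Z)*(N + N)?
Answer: -3744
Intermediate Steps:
M(N, Z) = 2*N*(3 + Z) (M(N, Z) = (3 + Z)*(2*N) = 2*N*(3 + Z))
S(g) = g² + 2*g*(3 + g) (S(g) = g*g + 2*g*(3 + g) = g² + 2*g*(3 + g))
n(H, C) = -2
(n((5 - 1)², 0) - 154)*S(-4) = (-2 - 154)*(3*(-4)*(2 - 4)) = -468*(-4)*(-2) = -156*24 = -3744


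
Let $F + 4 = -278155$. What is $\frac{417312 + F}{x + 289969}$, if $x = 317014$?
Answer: $\frac{139153}{606983} \approx 0.22925$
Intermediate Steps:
$F = -278159$ ($F = -4 - 278155 = -278159$)
$\frac{417312 + F}{x + 289969} = \frac{417312 - 278159}{317014 + 289969} = \frac{139153}{606983}$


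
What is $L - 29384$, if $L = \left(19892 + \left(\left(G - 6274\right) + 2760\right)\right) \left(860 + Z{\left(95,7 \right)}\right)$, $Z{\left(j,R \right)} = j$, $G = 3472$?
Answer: $18927366$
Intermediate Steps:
$L = 18956750$ ($L = \left(19892 + \left(\left(3472 - 6274\right) + 2760\right)\right) \left(860 + 95\right) = \left(19892 + \left(-2802 + 2760\right)\right) 955 = \left(19892 - 42\right) 955 = 19850 \cdot 955 = 18956750$)
$L - 29384 = 18956750 - 29384 = 18927366$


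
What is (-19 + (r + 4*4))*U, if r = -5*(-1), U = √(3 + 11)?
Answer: 2*√14 ≈ 7.4833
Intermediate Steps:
U = √14 ≈ 3.7417
r = 5
(-19 + (r + 4*4))*U = (-19 + (5 + 4*4))*√14 = (-19 + (5 + 16))*√14 = (-19 + 21)*√14 = 2*√14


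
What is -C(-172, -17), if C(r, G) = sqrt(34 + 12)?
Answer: -sqrt(46) ≈ -6.7823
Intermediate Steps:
C(r, G) = sqrt(46)
-C(-172, -17) = -sqrt(46)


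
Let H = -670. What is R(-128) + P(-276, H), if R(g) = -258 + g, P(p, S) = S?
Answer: -1056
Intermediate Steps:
R(-128) + P(-276, H) = (-258 - 128) - 670 = -386 - 670 = -1056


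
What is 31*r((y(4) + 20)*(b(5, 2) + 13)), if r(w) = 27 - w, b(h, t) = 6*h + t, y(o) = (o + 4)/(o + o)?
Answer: -28458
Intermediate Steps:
y(o) = (4 + o)/(2*o) (y(o) = (4 + o)/((2*o)) = (4 + o)*(1/(2*o)) = (4 + o)/(2*o))
b(h, t) = t + 6*h
31*r((y(4) + 20)*(b(5, 2) + 13)) = 31*(27 - ((½)*(4 + 4)/4 + 20)*((2 + 6*5) + 13)) = 31*(27 - ((½)*(¼)*8 + 20)*((2 + 30) + 13)) = 31*(27 - (1 + 20)*(32 + 13)) = 31*(27 - 21*45) = 31*(27 - 1*945) = 31*(27 - 945) = 31*(-918) = -28458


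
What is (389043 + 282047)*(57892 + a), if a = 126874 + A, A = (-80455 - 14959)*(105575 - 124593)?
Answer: 1217872803417620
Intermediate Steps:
A = 1814583452 (A = -95414*(-19018) = 1814583452)
a = 1814710326 (a = 126874 + 1814583452 = 1814710326)
(389043 + 282047)*(57892 + a) = (389043 + 282047)*(57892 + 1814710326) = 671090*1814768218 = 1217872803417620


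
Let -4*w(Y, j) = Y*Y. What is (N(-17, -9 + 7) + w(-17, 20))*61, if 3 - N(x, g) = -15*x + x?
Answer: -74969/4 ≈ -18742.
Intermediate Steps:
w(Y, j) = -Y²/4 (w(Y, j) = -Y*Y/4 = -Y²/4)
N(x, g) = 3 + 14*x (N(x, g) = 3 - (-15*x + x) = 3 - (-14)*x = 3 + 14*x)
(N(-17, -9 + 7) + w(-17, 20))*61 = ((3 + 14*(-17)) - ¼*(-17)²)*61 = ((3 - 238) - ¼*289)*61 = (-235 - 289/4)*61 = -1229/4*61 = -74969/4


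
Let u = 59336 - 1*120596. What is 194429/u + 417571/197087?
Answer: -1158093533/1097595420 ≈ -1.0551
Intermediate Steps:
u = -61260 (u = 59336 - 120596 = -61260)
194429/u + 417571/197087 = 194429/(-61260) + 417571/197087 = 194429*(-1/61260) + 417571*(1/197087) = -194429/61260 + 37961/17917 = -1158093533/1097595420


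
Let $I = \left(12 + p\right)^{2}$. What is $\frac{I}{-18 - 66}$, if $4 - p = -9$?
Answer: $- \frac{625}{84} \approx -7.4405$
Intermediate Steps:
$p = 13$ ($p = 4 - -9 = 4 + 9 = 13$)
$I = 625$ ($I = \left(12 + 13\right)^{2} = 25^{2} = 625$)
$\frac{I}{-18 - 66} = \frac{1}{-18 - 66} \cdot 625 = \frac{1}{-84} \cdot 625 = \left(- \frac{1}{84}\right) 625 = - \frac{625}{84}$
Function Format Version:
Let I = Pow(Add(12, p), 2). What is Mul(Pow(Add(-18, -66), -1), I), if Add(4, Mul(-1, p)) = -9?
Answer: Rational(-625, 84) ≈ -7.4405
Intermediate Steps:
p = 13 (p = Add(4, Mul(-1, -9)) = Add(4, 9) = 13)
I = 625 (I = Pow(Add(12, 13), 2) = Pow(25, 2) = 625)
Mul(Pow(Add(-18, -66), -1), I) = Mul(Pow(Add(-18, -66), -1), 625) = Mul(Pow(-84, -1), 625) = Mul(Rational(-1, 84), 625) = Rational(-625, 84)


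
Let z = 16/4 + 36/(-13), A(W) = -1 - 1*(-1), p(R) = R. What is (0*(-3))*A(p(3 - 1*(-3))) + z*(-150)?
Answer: -2400/13 ≈ -184.62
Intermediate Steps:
A(W) = 0 (A(W) = -1 + 1 = 0)
z = 16/13 (z = 16*(1/4) + 36*(-1/13) = 4 - 36/13 = 16/13 ≈ 1.2308)
(0*(-3))*A(p(3 - 1*(-3))) + z*(-150) = (0*(-3))*0 + (16/13)*(-150) = 0*0 - 2400/13 = 0 - 2400/13 = -2400/13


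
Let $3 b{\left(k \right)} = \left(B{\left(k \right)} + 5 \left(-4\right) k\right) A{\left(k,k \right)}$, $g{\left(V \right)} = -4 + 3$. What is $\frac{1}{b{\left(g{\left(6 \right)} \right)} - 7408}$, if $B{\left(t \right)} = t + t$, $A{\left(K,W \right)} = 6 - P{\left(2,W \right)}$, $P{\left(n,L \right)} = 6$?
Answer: $- \frac{1}{7408} \approx -0.00013499$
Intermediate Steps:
$A{\left(K,W \right)} = 0$ ($A{\left(K,W \right)} = 6 - 6 = 0$)
$B{\left(t \right)} = 2 t$
$g{\left(V \right)} = -1$
$b{\left(k \right)} = 0$ ($b{\left(k \right)} = \frac{\left(2 k + 5 \left(-4\right) k\right) 0}{3} = \frac{\left(2 k - 20 k\right) 0}{3} = \frac{- 18 k 0}{3} = \frac{1}{3} \cdot 0 = 0$)
$\frac{1}{b{\left(g{\left(6 \right)} \right)} - 7408} = \frac{1}{0 - 7408} = \frac{1}{-7408} = - \frac{1}{7408}$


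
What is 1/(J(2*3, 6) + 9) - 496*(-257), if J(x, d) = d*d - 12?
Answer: 4206577/33 ≈ 1.2747e+5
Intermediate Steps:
J(x, d) = -12 + d² (J(x, d) = d² - 12 = -12 + d²)
1/(J(2*3, 6) + 9) - 496*(-257) = 1/((-12 + 6²) + 9) - 496*(-257) = 1/((-12 + 36) + 9) + 127472 = 1/(24 + 9) + 127472 = 1/33 + 127472 = 4206577/33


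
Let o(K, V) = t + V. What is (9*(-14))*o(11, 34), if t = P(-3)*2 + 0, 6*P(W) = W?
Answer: -4158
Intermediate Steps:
P(W) = W/6
t = -1 (t = ((⅙)*(-3))*2 + 0 = -½*2 + 0 = -1 + 0 = -1)
o(K, V) = -1 + V
(9*(-14))*o(11, 34) = (9*(-14))*(-1 + 34) = -126*33 = -4158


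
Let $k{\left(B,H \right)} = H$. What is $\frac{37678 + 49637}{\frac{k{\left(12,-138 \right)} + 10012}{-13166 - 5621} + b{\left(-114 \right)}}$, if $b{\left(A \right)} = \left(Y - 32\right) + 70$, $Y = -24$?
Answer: $\frac{1640386905}{253144} \approx 6480.1$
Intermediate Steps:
$b{\left(A \right)} = 14$ ($b{\left(A \right)} = \left(-24 - 32\right) + 70 = -56 + 70 = 14$)
$\frac{37678 + 49637}{\frac{k{\left(12,-138 \right)} + 10012}{-13166 - 5621} + b{\left(-114 \right)}} = \frac{37678 + 49637}{\frac{-138 + 10012}{-13166 - 5621} + 14} = \frac{87315}{\frac{9874}{-18787} + 14} = \frac{87315}{9874 \left(- \frac{1}{18787}\right) + 14} = \frac{87315}{- \frac{9874}{18787} + 14} = \frac{87315}{\frac{253144}{18787}} = 87315 \cdot \frac{18787}{253144} = \frac{1640386905}{253144}$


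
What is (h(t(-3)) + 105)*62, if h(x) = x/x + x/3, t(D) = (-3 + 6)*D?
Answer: 6386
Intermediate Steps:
t(D) = 3*D
h(x) = 1 + x/3 (h(x) = 1 + x*(⅓) = 1 + x/3)
(h(t(-3)) + 105)*62 = ((1 + (3*(-3))/3) + 105)*62 = ((1 + (⅓)*(-9)) + 105)*62 = ((1 - 3) + 105)*62 = (-2 + 105)*62 = 103*62 = 6386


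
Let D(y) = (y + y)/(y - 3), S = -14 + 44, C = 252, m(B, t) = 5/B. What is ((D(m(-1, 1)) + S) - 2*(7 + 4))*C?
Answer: 2331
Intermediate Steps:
S = 30
D(y) = 2*y/(-3 + y) (D(y) = (2*y)/(-3 + y) = 2*y/(-3 + y))
((D(m(-1, 1)) + S) - 2*(7 + 4))*C = ((2*(5/(-1))/(-3 + 5/(-1)) + 30) - 2*(7 + 4))*252 = ((2*(5*(-1))/(-3 + 5*(-1)) + 30) - 2*11)*252 = ((2*(-5)/(-3 - 5) + 30) - 22)*252 = ((2*(-5)/(-8) + 30) - 22)*252 = ((2*(-5)*(-⅛) + 30) - 22)*252 = ((5/4 + 30) - 22)*252 = (125/4 - 22)*252 = (37/4)*252 = 2331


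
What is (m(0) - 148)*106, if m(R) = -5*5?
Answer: -18338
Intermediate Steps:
m(R) = -25
(m(0) - 148)*106 = (-25 - 148)*106 = -173*106 = -18338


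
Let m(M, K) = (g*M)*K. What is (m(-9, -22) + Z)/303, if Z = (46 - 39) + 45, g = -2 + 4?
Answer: 448/303 ≈ 1.4785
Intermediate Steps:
g = 2
m(M, K) = 2*K*M (m(M, K) = (2*M)*K = 2*K*M)
Z = 52 (Z = 7 + 45 = 52)
(m(-9, -22) + Z)/303 = (2*(-22)*(-9) + 52)/303 = (396 + 52)*(1/303) = 448*(1/303) = 448/303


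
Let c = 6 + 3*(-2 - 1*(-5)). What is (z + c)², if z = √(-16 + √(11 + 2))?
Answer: (15 + I*√(16 - √13))² ≈ 212.61 + 105.62*I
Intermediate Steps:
c = 15 (c = 6 + 3*(-2 + 5) = 6 + 3*3 = 6 + 9 = 15)
z = √(-16 + √13) ≈ 3.5206*I
(z + c)² = (√(-16 + √13) + 15)² = (15 + √(-16 + √13))²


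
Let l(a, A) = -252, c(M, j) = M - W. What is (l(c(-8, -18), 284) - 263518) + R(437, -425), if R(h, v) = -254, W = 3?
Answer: -264024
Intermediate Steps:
c(M, j) = -3 + M (c(M, j) = M - 1*3 = M - 3 = -3 + M)
(l(c(-8, -18), 284) - 263518) + R(437, -425) = (-252 - 263518) - 254 = -263770 - 254 = -264024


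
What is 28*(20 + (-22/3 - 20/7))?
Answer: 824/3 ≈ 274.67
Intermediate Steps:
28*(20 + (-22/3 - 20/7)) = 28*(20 - 214/21) = 28*(206/21) = 824/3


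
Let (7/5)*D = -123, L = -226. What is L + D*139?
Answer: -87067/7 ≈ -12438.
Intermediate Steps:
D = -615/7 (D = (5/7)*(-123) = -615/7 ≈ -87.857)
L + D*139 = -226 - 615/7*139 = -226 - 85485/7 = -87067/7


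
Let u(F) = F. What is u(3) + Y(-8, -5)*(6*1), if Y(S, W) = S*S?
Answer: 387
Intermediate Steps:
Y(S, W) = S²
u(3) + Y(-8, -5)*(6*1) = 3 + (-8)²*(6*1) = 3 + 64*6 = 3 + 384 = 387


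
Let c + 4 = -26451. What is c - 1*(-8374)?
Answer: -18081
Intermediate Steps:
c = -26455 (c = -4 - 26451 = -26455)
c - 1*(-8374) = -26455 - 1*(-8374) = -26455 + 8374 = -18081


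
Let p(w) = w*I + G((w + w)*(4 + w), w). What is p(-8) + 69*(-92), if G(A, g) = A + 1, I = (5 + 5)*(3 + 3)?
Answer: -6763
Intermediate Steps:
I = 60 (I = 10*6 = 60)
G(A, g) = 1 + A
p(w) = 1 + 60*w + 2*w*(4 + w) (p(w) = w*60 + (1 + (w + w)*(4 + w)) = 60*w + (1 + (2*w)*(4 + w)) = 60*w + (1 + 2*w*(4 + w)) = 1 + 60*w + 2*w*(4 + w))
p(-8) + 69*(-92) = (1 + 2*(-8)² + 68*(-8)) + 69*(-92) = (1 + 2*64 - 544) - 6348 = (1 + 128 - 544) - 6348 = -415 - 6348 = -6763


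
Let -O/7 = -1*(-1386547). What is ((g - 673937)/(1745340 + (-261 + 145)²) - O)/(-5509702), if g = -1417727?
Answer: -4267642782555/2422610459698 ≈ -1.7616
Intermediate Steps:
O = -9705829 (O = -(-7)*(-1386547) = -7*1386547 = -9705829)
((g - 673937)/(1745340 + (-261 + 145)²) - O)/(-5509702) = ((-1417727 - 673937)/(1745340 + (-261 + 145)²) - 1*(-9705829))/(-5509702) = (-2091664/(1745340 + (-116)²) + 9705829)*(-1/5509702) = (-2091664/(1745340 + 13456) + 9705829)*(-1/5509702) = (-2091664/1758796 + 9705829)*(-1/5509702) = (-2091664*1/1758796 + 9705829)*(-1/5509702) = (-522916/439699 + 9705829)*(-1/5509702) = (4267642782555/439699)*(-1/5509702) = -4267642782555/2422610459698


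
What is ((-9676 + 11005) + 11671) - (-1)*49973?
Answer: 62973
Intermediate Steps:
((-9676 + 11005) + 11671) - (-1)*49973 = (1329 + 11671) - 1*(-49973) = 13000 + 49973 = 62973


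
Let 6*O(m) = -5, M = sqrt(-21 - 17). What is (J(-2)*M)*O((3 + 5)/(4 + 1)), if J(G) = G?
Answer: 5*I*sqrt(38)/3 ≈ 10.274*I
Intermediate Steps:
M = I*sqrt(38) (M = sqrt(-38) = I*sqrt(38) ≈ 6.1644*I)
O(m) = -5/6 (O(m) = (1/6)*(-5) = -5/6)
(J(-2)*M)*O((3 + 5)/(4 + 1)) = -2*I*sqrt(38)*(-5/6) = 5*I*sqrt(38)/3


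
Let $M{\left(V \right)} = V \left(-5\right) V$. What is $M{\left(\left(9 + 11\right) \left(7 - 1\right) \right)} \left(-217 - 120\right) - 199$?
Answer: $24263801$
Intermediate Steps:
$M{\left(V \right)} = - 5 V^{2}$ ($M{\left(V \right)} = - 5 V V = - 5 V^{2}$)
$M{\left(\left(9 + 11\right) \left(7 - 1\right) \right)} \left(-217 - 120\right) - 199 = - 5 \left(\left(9 + 11\right) \left(7 - 1\right)\right)^{2} \left(-217 - 120\right) - 199 = - 5 \left(20 \cdot 6\right)^{2} \left(-217 - 120\right) - 199 = - 5 \cdot 120^{2} \left(-337\right) - 199 = \left(-5\right) 14400 \left(-337\right) - 199 = \left(-72000\right) \left(-337\right) - 199 = 24264000 - 199 = 24263801$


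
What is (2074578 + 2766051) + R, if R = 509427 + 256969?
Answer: 5607025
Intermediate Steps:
R = 766396
(2074578 + 2766051) + R = (2074578 + 2766051) + 766396 = 4840629 + 766396 = 5607025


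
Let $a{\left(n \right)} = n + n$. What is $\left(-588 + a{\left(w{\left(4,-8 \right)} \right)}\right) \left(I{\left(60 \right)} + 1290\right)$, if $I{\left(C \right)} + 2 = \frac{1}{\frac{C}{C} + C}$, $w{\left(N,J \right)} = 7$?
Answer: $- \frac{45098606}{61} \approx -7.3932 \cdot 10^{5}$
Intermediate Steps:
$a{\left(n \right)} = 2 n$
$I{\left(C \right)} = -2 + \frac{1}{1 + C}$ ($I{\left(C \right)} = -2 + \frac{1}{\frac{C}{C} + C} = -2 + \frac{1}{1 + C}$)
$\left(-588 + a{\left(w{\left(4,-8 \right)} \right)}\right) \left(I{\left(60 \right)} + 1290\right) = \left(-588 + 2 \cdot 7\right) \left(\frac{-1 - 120}{1 + 60} + 1290\right) = \left(-588 + 14\right) \left(\frac{-1 - 120}{61} + 1290\right) = - 574 \left(\frac{1}{61} \left(-121\right) + 1290\right) = - 574 \left(- \frac{121}{61} + 1290\right) = \left(-574\right) \frac{78569}{61} = - \frac{45098606}{61}$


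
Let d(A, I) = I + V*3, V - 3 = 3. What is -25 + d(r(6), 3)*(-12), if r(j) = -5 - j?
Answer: -277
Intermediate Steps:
V = 6 (V = 3 + 3 = 6)
d(A, I) = 18 + I (d(A, I) = I + 6*3 = I + 18 = 18 + I)
-25 + d(r(6), 3)*(-12) = -25 + (18 + 3)*(-12) = -25 + 21*(-12) = -25 - 252 = -277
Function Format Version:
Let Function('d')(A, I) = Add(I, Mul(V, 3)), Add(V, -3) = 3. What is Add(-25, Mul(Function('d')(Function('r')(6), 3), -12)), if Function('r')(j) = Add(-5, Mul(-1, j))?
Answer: -277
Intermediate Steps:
V = 6 (V = Add(3, 3) = 6)
Function('d')(A, I) = Add(18, I) (Function('d')(A, I) = Add(I, Mul(6, 3)) = Add(I, 18) = Add(18, I))
Add(-25, Mul(Function('d')(Function('r')(6), 3), -12)) = Add(-25, Mul(Add(18, 3), -12)) = Add(-25, Mul(21, -12)) = Add(-25, -252) = -277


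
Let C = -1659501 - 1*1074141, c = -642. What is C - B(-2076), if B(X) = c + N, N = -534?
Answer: -2732466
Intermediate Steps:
C = -2733642 (C = -1659501 - 1074141 = -2733642)
B(X) = -1176 (B(X) = -642 - 534 = -1176)
C - B(-2076) = -2733642 - 1*(-1176) = -2733642 + 1176 = -2732466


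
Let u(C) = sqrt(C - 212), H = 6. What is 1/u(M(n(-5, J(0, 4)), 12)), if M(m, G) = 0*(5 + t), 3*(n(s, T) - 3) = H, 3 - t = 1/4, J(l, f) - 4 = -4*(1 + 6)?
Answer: -I*sqrt(53)/106 ≈ -0.06868*I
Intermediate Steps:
J(l, f) = -24 (J(l, f) = 4 - 4*(1 + 6) = 4 - 4*7 = 4 - 28 = -24)
t = 11/4 (t = 3 - 1/4 = 11/4 ≈ 2.7500)
n(s, T) = 5 (n(s, T) = 3 + (1/3)*6 = 3 + 2 = 5)
M(m, G) = 0 (M(m, G) = 0*(5 + 11/4) = 0*(31/4) = 0)
u(C) = sqrt(-212 + C)
1/u(M(n(-5, J(0, 4)), 12)) = 1/(sqrt(-212 + 0)) = 1/(sqrt(-212)) = 1/(2*I*sqrt(53)) = -I*sqrt(53)/106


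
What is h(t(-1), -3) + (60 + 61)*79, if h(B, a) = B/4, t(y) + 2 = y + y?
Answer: 9558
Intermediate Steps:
t(y) = -2 + 2*y (t(y) = -2 + (y + y) = -2 + 2*y)
h(B, a) = B/4 (h(B, a) = B*(1/4) = B/4)
h(t(-1), -3) + (60 + 61)*79 = (-2 + 2*(-1))/4 + (60 + 61)*79 = (-2 - 2)/4 + 121*79 = (1/4)*(-4) + 9559 = -1 + 9559 = 9558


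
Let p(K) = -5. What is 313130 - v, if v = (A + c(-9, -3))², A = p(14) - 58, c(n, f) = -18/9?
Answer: 308905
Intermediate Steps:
c(n, f) = -2 (c(n, f) = -18*⅑ = -2)
A = -63 (A = -5 - 58 = -63)
v = 4225 (v = (-63 - 2)² = (-65)² = 4225)
313130 - v = 313130 - 1*4225 = 313130 - 4225 = 308905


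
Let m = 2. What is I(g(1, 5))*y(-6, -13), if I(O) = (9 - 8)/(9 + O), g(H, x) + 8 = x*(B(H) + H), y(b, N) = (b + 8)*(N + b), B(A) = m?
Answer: -19/8 ≈ -2.3750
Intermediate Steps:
B(A) = 2
y(b, N) = (8 + b)*(N + b)
g(H, x) = -8 + x*(2 + H)
I(O) = 1/(9 + O)
I(g(1, 5))*y(-6, -13) = ((-6)**2 + 8*(-13) + 8*(-6) - 13*(-6))/(9 + (-8 + 2*5 + 1*5)) = (36 - 104 - 48 + 78)/(9 + (-8 + 10 + 5)) = -38/(9 + 7) = -38/16 = (1/16)*(-38) = -19/8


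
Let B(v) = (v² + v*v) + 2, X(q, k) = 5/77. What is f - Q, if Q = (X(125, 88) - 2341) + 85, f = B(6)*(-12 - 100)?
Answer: -464469/77 ≈ -6032.1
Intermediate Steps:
X(q, k) = 5/77 (X(q, k) = 5*(1/77) = 5/77)
B(v) = 2 + 2*v² (B(v) = (v² + v²) + 2 = 2*v² + 2 = 2 + 2*v²)
f = -8288 (f = (2 + 2*6²)*(-12 - 100) = (2 + 2*36)*(-112) = (2 + 72)*(-112) = 74*(-112) = -8288)
Q = -173707/77 (Q = (5/77 - 2341) + 85 = -180252/77 + 85 = -173707/77 ≈ -2255.9)
f - Q = -8288 - 1*(-173707/77) = -8288 + 173707/77 = -464469/77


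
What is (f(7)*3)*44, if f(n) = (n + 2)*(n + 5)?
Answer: 14256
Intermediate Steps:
f(n) = (2 + n)*(5 + n)
(f(7)*3)*44 = ((10 + 7² + 7*7)*3)*44 = ((10 + 49 + 49)*3)*44 = (108*3)*44 = 324*44 = 14256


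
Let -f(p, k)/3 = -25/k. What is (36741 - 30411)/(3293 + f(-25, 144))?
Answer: 303840/158089 ≈ 1.9220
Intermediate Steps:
f(p, k) = 75/k (f(p, k) = -(-75)/k = 75/k)
(36741 - 30411)/(3293 + f(-25, 144)) = (36741 - 30411)/(3293 + 75/144) = 6330/(3293 + 75*(1/144)) = 6330/(3293 + 25/48) = 6330/(158089/48) = 6330*(48/158089) = 303840/158089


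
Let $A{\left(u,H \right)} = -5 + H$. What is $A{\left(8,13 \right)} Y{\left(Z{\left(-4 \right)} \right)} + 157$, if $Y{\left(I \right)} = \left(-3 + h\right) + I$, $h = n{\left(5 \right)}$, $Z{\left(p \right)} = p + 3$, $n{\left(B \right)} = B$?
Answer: $165$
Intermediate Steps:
$Z{\left(p \right)} = 3 + p$
$h = 5$
$Y{\left(I \right)} = 2 + I$ ($Y{\left(I \right)} = \left(-3 + 5\right) + I = 2 + I$)
$A{\left(8,13 \right)} Y{\left(Z{\left(-4 \right)} \right)} + 157 = \left(-5 + 13\right) \left(2 + \left(3 - 4\right)\right) + 157 = 8 \left(2 - 1\right) + 157 = 8 \cdot 1 + 157 = 8 + 157 = 165$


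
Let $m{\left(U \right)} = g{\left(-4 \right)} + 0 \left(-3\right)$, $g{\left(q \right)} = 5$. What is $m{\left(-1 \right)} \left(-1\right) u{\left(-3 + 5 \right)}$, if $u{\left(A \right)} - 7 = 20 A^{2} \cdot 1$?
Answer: $-435$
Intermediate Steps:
$m{\left(U \right)} = 5$ ($m{\left(U \right)} = 5 + 0 \left(-3\right) = 5 + 0 = 5$)
$u{\left(A \right)} = 7 + 20 A^{2}$ ($u{\left(A \right)} = 7 + 20 A^{2} \cdot 1 = 7 + 20 A^{2}$)
$m{\left(-1 \right)} \left(-1\right) u{\left(-3 + 5 \right)} = 5 \left(-1\right) \left(7 + 20 \left(-3 + 5\right)^{2}\right) = - 5 \left(7 + 20 \cdot 2^{2}\right) = - 5 \left(7 + 20 \cdot 4\right) = - 5 \left(7 + 80\right) = \left(-5\right) 87 = -435$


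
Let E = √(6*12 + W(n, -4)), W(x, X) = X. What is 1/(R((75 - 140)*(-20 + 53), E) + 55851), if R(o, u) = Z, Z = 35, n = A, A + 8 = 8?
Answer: 1/55886 ≈ 1.7894e-5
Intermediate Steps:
A = 0 (A = -8 + 8 = 0)
n = 0
E = 2*√17 (E = √(6*12 - 4) = √(72 - 4) = √68 = 2*√17 ≈ 8.2462)
R(o, u) = 35
1/(R((75 - 140)*(-20 + 53), E) + 55851) = 1/(35 + 55851) = 1/55886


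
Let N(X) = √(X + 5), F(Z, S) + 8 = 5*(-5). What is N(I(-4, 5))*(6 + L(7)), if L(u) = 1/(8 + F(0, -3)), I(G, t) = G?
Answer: 149/25 ≈ 5.9600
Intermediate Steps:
F(Z, S) = -33 (F(Z, S) = -8 + 5*(-5) = -8 - 25 = -33)
L(u) = -1/25 (L(u) = 1/(8 - 33) = 1/(-25) = -1/25)
N(X) = √(5 + X)
N(I(-4, 5))*(6 + L(7)) = √(5 - 4)*(6 - 1/25) = √1*(149/25) = 1*(149/25) = 149/25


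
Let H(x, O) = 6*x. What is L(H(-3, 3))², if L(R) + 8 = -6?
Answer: 196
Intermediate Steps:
L(R) = -14 (L(R) = -8 - 6 = -14)
L(H(-3, 3))² = (-14)² = 196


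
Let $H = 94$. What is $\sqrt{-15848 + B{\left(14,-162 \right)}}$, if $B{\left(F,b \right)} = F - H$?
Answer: $2 i \sqrt{3982} \approx 126.21 i$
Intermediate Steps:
$B{\left(F,b \right)} = -94 + F$ ($B{\left(F,b \right)} = F - 94 = -94 + F$)
$\sqrt{-15848 + B{\left(14,-162 \right)}} = \sqrt{-15848 + \left(-94 + 14\right)} = \sqrt{-15848 - 80} = \sqrt{-15928} = 2 i \sqrt{3982}$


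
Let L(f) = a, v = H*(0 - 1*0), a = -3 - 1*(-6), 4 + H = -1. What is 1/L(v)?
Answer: ⅓ ≈ 0.33333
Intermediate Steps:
H = -5 (H = -4 - 1 = -5)
a = 3 (a = -3 + 6 = 3)
v = 0 (v = -5*(0 - 1*0) = -5*(0 + 0) = -5*0 = 0)
L(f) = 3
1/L(v) = 1/3 = ⅓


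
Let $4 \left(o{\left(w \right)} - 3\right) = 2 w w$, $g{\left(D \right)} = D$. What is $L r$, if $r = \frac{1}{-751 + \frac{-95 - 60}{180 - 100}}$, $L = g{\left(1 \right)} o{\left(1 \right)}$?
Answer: $- \frac{8}{1721} \approx -0.0046485$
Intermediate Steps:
$o{\left(w \right)} = 3 + \frac{w^{2}}{2}$ ($o{\left(w \right)} = 3 + \frac{2 w w}{4} = 3 + \frac{2 w^{2}}{4} = 3 + \frac{w^{2}}{2}$)
$L = \frac{7}{2}$ ($L = 1 \left(3 + \frac{1^{2}}{2}\right) = 1 \left(3 + \frac{1}{2} \cdot 1\right) = 1 \left(3 + \frac{1}{2}\right) = 1 \cdot \frac{7}{2} = \frac{7}{2} \approx 3.5$)
$r = - \frac{16}{12047}$ ($r = \frac{1}{-751 - \frac{155}{80}} = \frac{1}{-751 - \frac{31}{16}} = \frac{1}{- \frac{12047}{16}} = - \frac{16}{12047} \approx -0.0013281$)
$L r = \frac{7}{2} \left(- \frac{16}{12047}\right) = - \frac{8}{1721}$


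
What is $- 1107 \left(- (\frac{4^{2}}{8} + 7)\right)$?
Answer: $9963$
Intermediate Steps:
$- 1107 \left(- (\frac{4^{2}}{8} + 7)\right) = - 1107 \left(- (16 \cdot \frac{1}{8} + 7)\right) = - 1107 \left(- (2 + 7)\right) = - 1107 \left(\left(-1\right) 9\right) = \left(-1107\right) \left(-9\right) = 9963$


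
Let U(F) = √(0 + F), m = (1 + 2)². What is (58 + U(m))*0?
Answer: 0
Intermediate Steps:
m = 9 (m = 3² = 9)
U(F) = √F
(58 + U(m))*0 = (58 + √9)*0 = (58 + 3)*0 = 61*0 = 0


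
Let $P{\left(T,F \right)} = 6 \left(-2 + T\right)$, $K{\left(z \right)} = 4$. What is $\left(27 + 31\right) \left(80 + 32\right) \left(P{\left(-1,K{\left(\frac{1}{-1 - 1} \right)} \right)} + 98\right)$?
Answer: $519680$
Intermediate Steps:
$P{\left(T,F \right)} = -12 + 6 T$
$\left(27 + 31\right) \left(80 + 32\right) \left(P{\left(-1,K{\left(\frac{1}{-1 - 1} \right)} \right)} + 98\right) = \left(27 + 31\right) \left(80 + 32\right) \left(\left(-12 + 6 \left(-1\right)\right) + 98\right) = 58 \cdot 112 \left(\left(-12 - 6\right) + 98\right) = 6496 \left(-18 + 98\right) = 6496 \cdot 80 = 519680$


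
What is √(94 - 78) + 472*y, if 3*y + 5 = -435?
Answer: -207668/3 ≈ -69223.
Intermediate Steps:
y = -440/3 (y = -5/3 + (⅓)*(-435) = -5/3 - 145 = -440/3 ≈ -146.67)
√(94 - 78) + 472*y = √(94 - 78) + 472*(-440/3) = √16 - 207680/3 = 4 - 207680/3 = -207668/3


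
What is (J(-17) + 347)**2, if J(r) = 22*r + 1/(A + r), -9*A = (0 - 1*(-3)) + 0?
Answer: 1979649/2704 ≈ 732.12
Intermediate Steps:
A = -1/3 (A = -((0 - 1*(-3)) + 0)/9 = -((0 + 3) + 0)/9 = -(3 + 0)/9 = -1/9*3 = -1/3 ≈ -0.33333)
J(r) = 1/(-1/3 + r) + 22*r (J(r) = 22*r + 1/(-1/3 + r) = 1/(-1/3 + r) + 22*r)
(J(-17) + 347)**2 = ((3 - 22*(-17) + 66*(-17)**2)/(-1 + 3*(-17)) + 347)**2 = ((3 + 374 + 66*289)/(-1 - 51) + 347)**2 = ((3 + 374 + 19074)/(-52) + 347)**2 = (-1/52*19451 + 347)**2 = (-19451/52 + 347)**2 = (-1407/52)**2 = 1979649/2704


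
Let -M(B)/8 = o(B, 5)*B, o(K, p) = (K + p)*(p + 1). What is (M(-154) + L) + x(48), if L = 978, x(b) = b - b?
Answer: -1100430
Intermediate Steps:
x(b) = 0
o(K, p) = (1 + p)*(K + p) (o(K, p) = (K + p)*(1 + p) = (1 + p)*(K + p))
M(B) = -8*B*(30 + 6*B) (M(B) = -8*(B + 5 + 5² + B*5)*B = -8*(B + 5 + 25 + 5*B)*B = -8*(30 + 6*B)*B = -8*B*(30 + 6*B))
(M(-154) + L) + x(48) = (-48*(-154)*(5 - 154) + 978) + 0 = (-48*(-154)*(-149) + 978) + 0 = (-1101408 + 978) + 0 = -1100430 + 0 = -1100430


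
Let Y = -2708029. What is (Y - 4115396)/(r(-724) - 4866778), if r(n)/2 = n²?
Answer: 6823425/3818426 ≈ 1.7870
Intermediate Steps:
r(n) = 2*n²
(Y - 4115396)/(r(-724) - 4866778) = (-2708029 - 4115396)/(2*(-724)² - 4866778) = -6823425/(2*524176 - 4866778) = -6823425/(1048352 - 4866778) = -6823425/(-3818426) = -6823425*(-1/3818426) = 6823425/3818426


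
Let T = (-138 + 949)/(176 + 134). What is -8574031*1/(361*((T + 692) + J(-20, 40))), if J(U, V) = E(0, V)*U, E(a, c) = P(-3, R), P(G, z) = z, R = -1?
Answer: -2657949610/79972691 ≈ -33.236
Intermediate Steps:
T = 811/310 ≈ 2.6161
E(a, c) = -1
J(U, V) = -U
-8574031*1/(361*((T + 692) + J(-20, 40))) = -8574031*1/(361*((811/310 + 692) - 1*(-20))) = -8574031*1/(361*(215331/310 + 20)) = -8574031/(361*(221531/310)) = -8574031/79972691/310 = -8574031*310/79972691 = -2657949610/79972691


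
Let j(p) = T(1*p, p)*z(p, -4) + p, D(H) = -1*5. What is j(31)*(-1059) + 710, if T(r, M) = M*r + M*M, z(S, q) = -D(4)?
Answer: -10209109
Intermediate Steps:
D(H) = -5
z(S, q) = 5 (z(S, q) = -1*(-5) = 5)
T(r, M) = M² + M*r (T(r, M) = M*r + M² = M² + M*r)
j(p) = p + 10*p² (j(p) = (p*(p + 1*p))*5 + p = (p*(p + p))*5 + p = (p*(2*p))*5 + p = (2*p²)*5 + p = 10*p² + p = p + 10*p²)
j(31)*(-1059) + 710 = (31*(1 + 10*31))*(-1059) + 710 = (31*(1 + 310))*(-1059) + 710 = (31*311)*(-1059) + 710 = 9641*(-1059) + 710 = -10209819 + 710 = -10209109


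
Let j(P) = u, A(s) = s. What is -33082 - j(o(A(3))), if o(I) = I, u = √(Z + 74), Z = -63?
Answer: -33082 - √11 ≈ -33085.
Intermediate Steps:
u = √11 (u = √(-63 + 74) = √11 ≈ 3.3166)
j(P) = √11
-33082 - j(o(A(3))) = -33082 - √11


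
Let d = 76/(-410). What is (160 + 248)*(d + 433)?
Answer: 36200616/205 ≈ 1.7659e+5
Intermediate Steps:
d = -38/205 (d = 76*(-1/410) = -38/205 ≈ -0.18537)
(160 + 248)*(d + 433) = (160 + 248)*(-38/205 + 433) = 408*(88727/205) = 36200616/205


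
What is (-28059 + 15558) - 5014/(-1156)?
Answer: -7223071/578 ≈ -12497.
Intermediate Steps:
(-28059 + 15558) - 5014/(-1156) = -12501 - 5014*(-1/1156) = -12501 + 2507/578 = -7223071/578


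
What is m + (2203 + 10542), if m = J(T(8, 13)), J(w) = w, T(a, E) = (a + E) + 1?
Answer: 12767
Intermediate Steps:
T(a, E) = 1 + E + a (T(a, E) = (E + a) + 1 = 1 + E + a)
m = 22 (m = 1 + 13 + 8 = 22)
m + (2203 + 10542) = 22 + (2203 + 10542) = 22 + 12745 = 12767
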